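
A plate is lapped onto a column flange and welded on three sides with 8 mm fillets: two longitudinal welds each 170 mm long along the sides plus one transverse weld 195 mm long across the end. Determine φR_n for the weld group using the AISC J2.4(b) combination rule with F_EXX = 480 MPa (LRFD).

t_e = 0.707 × 8 = 5.656 mm.
R_nwl = 0.6 × 480 × 5.656 × 340 × 10⁻³ = 553.8 kN (longitudinal, 2 welds).
R_nwt = 0.6 × 480 × 5.656 × 195 × 10⁻³ = 317.6 kN (transverse, base value).
(i) R_nwl + R_nwt = 871.5 kN; (ii) 0.85 R_nwl + 1.5 R_nwt = 947.2 kN.
R_n = max = 947.2 kN [governs: (ii)]; φR_n = 710.4 kN.

φR_n ≈ 710 kN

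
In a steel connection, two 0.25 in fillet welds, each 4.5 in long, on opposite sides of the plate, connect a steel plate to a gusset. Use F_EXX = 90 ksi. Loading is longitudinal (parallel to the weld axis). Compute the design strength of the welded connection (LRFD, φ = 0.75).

Effective throat t_e = 0.707 × 0.25 = 0.1767 in.
Total length L = 9 in; A_we = 0.1767 × 9 = 1.591 in².
F_nw = 0.6 F_EXX = 0.6 × 90 = 54 ksi.
φR_n = 0.75 × 54 × 1.591 = 64.43 kips.

φR_n ≈ 64.4 kips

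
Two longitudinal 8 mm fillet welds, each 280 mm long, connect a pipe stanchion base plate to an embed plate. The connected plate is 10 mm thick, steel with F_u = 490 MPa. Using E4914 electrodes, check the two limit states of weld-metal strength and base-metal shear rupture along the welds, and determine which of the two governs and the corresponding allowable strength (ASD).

R_n/Ω ≈ 466 kN (weld metal governs)

E49XX → F_EXX = 490 MPa.
t_e = 0.707 × 8 = 5.656 mm; L = 560 mm.
Weld metal: R_n/Ω = (1/2.0) × 0.6 × 490 × 5.656 × 560 × 10⁻³ = 465.6 kN.
Base metal (shear rupture): R_n/Ω = (1/2.0) × 0.6 × 490 × 10 × 560 × 10⁻³ = 823.2 kN.
Governing: weld metal.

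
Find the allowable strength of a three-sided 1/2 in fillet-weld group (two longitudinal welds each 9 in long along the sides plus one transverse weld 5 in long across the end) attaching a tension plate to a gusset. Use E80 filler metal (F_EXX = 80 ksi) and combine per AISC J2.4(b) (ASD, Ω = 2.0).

R_n/Ω ≈ 195 kip

t_e = 0.707 × 0.5 = 0.3535 in.
R_nwl = 0.6 × 80 × 0.3535 × 18 = 305.4 kip (longitudinal, 2 welds).
R_nwt = 0.6 × 80 × 0.3535 × 5 = 84.84 kip (transverse, base value).
(i) R_nwl + R_nwt = 390.3 kip; (ii) 0.85 R_nwl + 1.5 R_nwt = 386.9 kip.
R_n = max = 390.3 kip [governs: (i)]; R_n/Ω = 195.1 kip.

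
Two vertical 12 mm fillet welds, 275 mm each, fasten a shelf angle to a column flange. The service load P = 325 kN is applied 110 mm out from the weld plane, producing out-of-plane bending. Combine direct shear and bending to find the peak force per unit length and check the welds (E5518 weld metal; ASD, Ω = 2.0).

E55XX → F_EXX = 550 MPa.
L_w = 2 × 275 = 550 mm; section modulus (unit throat) S = 2 × L²/6 = 25210 mm².
Direct shear f_v = P/L_w = 325×10³/550 = 590.9 N/mm.
Moment M = P × e = 325×10³ × 110 = 35750000 N·mm; bending f_b = M/S = 1418 N/mm.
f_max = √(f_v² + f_b²) = √(590.9² + 1418²) = 1536 N/mm.
r_n/Ω = (1/2.0) × 0.6 × 550 × (0.707 × 12) = 1400 N/mm → NOT adequate.

f_max ≈ 1540 N/mm; NOT adequate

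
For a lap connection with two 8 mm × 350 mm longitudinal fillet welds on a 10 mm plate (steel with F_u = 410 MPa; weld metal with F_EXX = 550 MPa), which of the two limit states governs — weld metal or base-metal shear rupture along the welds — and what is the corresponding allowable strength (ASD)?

t_e = 0.707 × 8 = 5.656 mm; L = 700 mm.
Weld metal: R_n/Ω = (1/2.0) × 0.6 × 550 × 5.656 × 700 × 10⁻³ = 653.3 kN.
Base metal (shear rupture): R_n/Ω = (1/2.0) × 0.6 × 410 × 10 × 700 × 10⁻³ = 861 kN.
Governing: weld metal.

R_n/Ω ≈ 653 kN (weld metal governs)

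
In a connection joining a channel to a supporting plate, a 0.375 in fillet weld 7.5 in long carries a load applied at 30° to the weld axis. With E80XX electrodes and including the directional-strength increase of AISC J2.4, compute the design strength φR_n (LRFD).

E80XX → F_EXX = 80 ksi.
t_e = 0.707 × 0.375 = 0.2651 in; A_we = 0.2651 × 7.5 = 1.988 in².
Directional factor: 1.0 + 0.5 sin^1.5(30°) = 1.177.
F_nw = 0.6 × 80 × 1.177 = 56.49 ksi.
φR_n = 0.75 × 56.49 × 1.988 = 84.24 kips.

φR_n ≈ 84.2 kips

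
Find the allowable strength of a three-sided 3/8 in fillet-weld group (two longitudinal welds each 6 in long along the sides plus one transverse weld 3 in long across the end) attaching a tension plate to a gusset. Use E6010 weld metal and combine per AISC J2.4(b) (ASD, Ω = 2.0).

R_n/Ω ≈ 71.6 kips

E60XX → F_EXX = 60 ksi.
t_e = 0.707 × 0.375 = 0.2651 in.
R_nwl = 0.6 × 60 × 0.2651 × 12 = 114.5 kips (longitudinal, 2 welds).
R_nwt = 0.6 × 60 × 0.2651 × 3 = 28.63 kips (transverse, base value).
(i) R_nwl + R_nwt = 143.2 kips; (ii) 0.85 R_nwl + 1.5 R_nwt = 140.3 kips.
R_n = max = 143.2 kips [governs: (i)]; R_n/Ω = 71.58 kips.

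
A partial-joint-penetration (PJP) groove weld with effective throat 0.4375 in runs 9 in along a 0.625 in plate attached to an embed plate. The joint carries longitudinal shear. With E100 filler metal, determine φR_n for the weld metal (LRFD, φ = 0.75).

φR_n ≈ 177 kips

E100XX → F_EXX = 100 ksi.
Effective throat (given) t_e = 0.4375 in.
A_we = 0.4375 × 9 = 3.938 in².
F_nw = 0.6 F_EXX = 60 ksi.
φR_n = 0.75 × 60 × 3.938 = 177.2 kips.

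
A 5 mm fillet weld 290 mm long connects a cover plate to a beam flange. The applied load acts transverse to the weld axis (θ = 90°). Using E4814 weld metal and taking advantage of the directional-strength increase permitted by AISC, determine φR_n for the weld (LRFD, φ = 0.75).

E48XX → F_EXX = 480 MPa.
t_e = 0.707 × 5 = 3.535 mm; A_we = 3.535 × 290 = 1025 mm².
Directional factor: 1.0 + 0.5 sin^1.5(90°) = 1.5.
F_nw = 0.6 × 480 × 1.5 = 432 MPa.
φR_n = 0.75 × 432 × 1025 × 10⁻³ = 332.1 kN.

φR_n ≈ 332 kN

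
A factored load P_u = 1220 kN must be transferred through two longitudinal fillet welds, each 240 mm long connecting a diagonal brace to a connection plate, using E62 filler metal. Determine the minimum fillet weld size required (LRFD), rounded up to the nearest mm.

w = 13 mm

E62XX → F_EXX = 620 MPa.
Total weld length L = 480 mm.
Required throat t_e = P_u / (φ × 0.6 F_EXX × L) = 1220 / (0.75 × 0.6 × 620 × 480 × 10⁻³) = 9.11 mm.
Required leg w = t_e / 0.707 = 12.89 mm → use 13 mm.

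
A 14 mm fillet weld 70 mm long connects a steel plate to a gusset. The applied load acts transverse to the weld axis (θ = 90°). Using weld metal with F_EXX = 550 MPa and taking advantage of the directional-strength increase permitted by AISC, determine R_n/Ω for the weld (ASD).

R_n/Ω ≈ 171 kN

t_e = 0.707 × 14 = 9.898 mm; A_we = 9.898 × 70 = 692.9 mm².
Directional factor: 1.0 + 0.5 sin^1.5(90°) = 1.5.
F_nw = 0.6 × 550 × 1.5 = 495 MPa.
R_n/Ω = (495 × 692.9) / 2.0 × 10⁻³ = 171.5 kN.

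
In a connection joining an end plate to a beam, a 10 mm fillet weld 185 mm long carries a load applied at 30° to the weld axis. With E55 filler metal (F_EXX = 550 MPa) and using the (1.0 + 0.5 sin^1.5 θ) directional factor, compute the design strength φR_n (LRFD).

φR_n ≈ 381 kN

t_e = 0.707 × 10 = 7.07 mm; A_we = 7.07 × 185 = 1308 mm².
Directional factor: 1.0 + 0.5 sin^1.5(30°) = 1.177.
F_nw = 0.6 × 550 × 1.177 = 388.3 MPa.
φR_n = 0.75 × 388.3 × 1308 × 10⁻³ = 380.9 kN.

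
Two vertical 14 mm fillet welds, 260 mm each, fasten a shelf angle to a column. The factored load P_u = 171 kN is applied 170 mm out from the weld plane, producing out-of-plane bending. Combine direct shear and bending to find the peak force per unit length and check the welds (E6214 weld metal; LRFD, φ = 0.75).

f_max ≈ 1330 N/mm; adequate

E62XX → F_EXX = 620 MPa.
L_w = 2 × 260 = 520 mm; section modulus (unit throat) S = 2 × L²/6 = 22530 mm².
Direct shear f_v = P/L_w = 171×10³/520 = 328.8 N/mm.
Moment M = P × e = 171×10³ × 170 = 29070000 N·mm; bending f_b = M/S = 1290 N/mm.
f_max = √(f_v² + f_b²) = √(328.8² + 1290²) = 1331 N/mm.
φr_n = 0.75 × 0.6 × 620 × (0.707 × 14) = 2762 N/mm → adequate.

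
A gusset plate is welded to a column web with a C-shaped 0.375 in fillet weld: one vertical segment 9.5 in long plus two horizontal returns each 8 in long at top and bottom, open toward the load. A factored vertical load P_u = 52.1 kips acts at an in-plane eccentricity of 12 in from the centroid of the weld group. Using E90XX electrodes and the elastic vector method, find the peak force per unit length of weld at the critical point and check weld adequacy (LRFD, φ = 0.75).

E90XX → F_EXX = 90 ksi.
Total weld length L_w = 25.5 in. Treat welds as unit-width lines.
Centroid: x̄ = 2×8×4 / 25.5 = 2.51 in from the vertical weld.
Polar moment about centroid: J = I_x + I_y = [9.5³/12 + 2×8×4.75²] + [9.5×2.51² + 2(8³/12 + 8×1.49²)] = 613.2 in³.
Direct shear f_v = P/L_w = 52.1 / 25.5 = 2.043 kip/in (vertical).
Torsion M = P·e = 52.1 × 12 = 625.2 kip·in.
Critical point at (x, y) = (5.49, 4.75) from centroid. f_tx = M·y/J = 4.843 kip/in; f_ty = M·x/J = 5.598 kip/in.
Resultant f_max = √[f_tx² + (f_v + f_ty)²] = √[4.843² + (2.043 + 5.598)²] = 9.047 kip/in.
Capacity per unit length: φr_n = 0.75 × 0.6 × 90 × (0.707 × 0.375) = 10.74 kip/in.
9.047 ≤ 10.74 → adequate.

f_max ≈ 9.05 kip/in; adequate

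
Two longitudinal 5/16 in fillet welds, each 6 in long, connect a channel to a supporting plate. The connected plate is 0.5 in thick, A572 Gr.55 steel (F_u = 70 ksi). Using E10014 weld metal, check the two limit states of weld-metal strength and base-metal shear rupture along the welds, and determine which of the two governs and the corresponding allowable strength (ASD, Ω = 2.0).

E100XX → F_EXX = 100 ksi.
t_e = 0.707 × 0.3125 = 0.2209 in; L = 12 in.
Weld metal: R_n/Ω = (1/2.0) × 0.6 × 100 × 0.2209 × 12 = 79.54 kips.
Base metal (shear rupture): R_n/Ω = (1/2.0) × 0.6 × 70 × 0.5 × 12 = 126 kips.
Governing: weld metal.

R_n/Ω ≈ 79.5 kips (weld metal governs)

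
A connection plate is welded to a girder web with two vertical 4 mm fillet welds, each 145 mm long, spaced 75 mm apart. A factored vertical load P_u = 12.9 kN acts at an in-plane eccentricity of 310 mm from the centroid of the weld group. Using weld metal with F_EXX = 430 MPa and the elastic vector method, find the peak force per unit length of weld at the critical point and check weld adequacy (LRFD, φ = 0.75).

Total weld length L_w = 290 mm. Treat welds as unit-width lines.
Polar moment about centroid: J = 2[d³/12 + d(b/2)²] = 2[145³/12 + 145×37.5²] = 915900 mm³.
Direct shear f_v = P/L_w = 12.9×10³ / 290 = 44.48 N/mm (vertical).
Torsion M = P·e = 12.9×10³ × 310 = 3999000 N·mm.
Critical point at (x, y) = (37.5, 72.5) from centroid. f_tx = M·y/J = 316.5 N/mm; f_ty = M·x/J = 163.7 N/mm.
Resultant f_max = √[f_tx² + (f_v + f_ty)²] = √[316.5² + (44.48 + 163.7)²] = 378.9 N/mm.
Capacity per unit length: φr_n = 0.75 × 0.6 × 430 × (0.707 × 4) = 547.2 N/mm.
378.9 ≤ 547.2 → adequate.

f_max ≈ 379 N/mm; adequate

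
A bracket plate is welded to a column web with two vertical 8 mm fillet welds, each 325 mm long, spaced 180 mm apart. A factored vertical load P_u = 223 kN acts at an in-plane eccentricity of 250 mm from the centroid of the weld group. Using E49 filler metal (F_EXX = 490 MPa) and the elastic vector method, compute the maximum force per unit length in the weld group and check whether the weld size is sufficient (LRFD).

Total weld length L_w = 650 mm. Treat welds as unit-width lines.
Polar moment about centroid: J = 2[d³/12 + d(b/2)²] = 2[325³/12 + 325×90²] = 10990000 mm³.
Direct shear f_v = P/L_w = 223×10³ / 650 = 343.1 N/mm (vertical).
Torsion M = P·e = 223×10³ × 250 = 55750000 N·mm.
Critical point at (x, y) = (90, 162.5) from centroid. f_tx = M·y/J = 824.6 N/mm; f_ty = M·x/J = 456.7 N/mm.
Resultant f_max = √[f_tx² + (f_v + f_ty)²] = √[824.6² + (343.1 + 456.7)²] = 1149 N/mm.
Capacity per unit length: φr_n = 0.75 × 0.6 × 490 × (0.707 × 8) = 1247 N/mm.
1149 ≤ 1247 → adequate.

f_max ≈ 1150 N/mm; adequate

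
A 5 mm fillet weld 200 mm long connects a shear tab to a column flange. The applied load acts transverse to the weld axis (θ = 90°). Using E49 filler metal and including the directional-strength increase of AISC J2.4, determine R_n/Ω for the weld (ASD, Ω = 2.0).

E49XX → F_EXX = 490 MPa.
t_e = 0.707 × 5 = 3.535 mm; A_we = 3.535 × 200 = 707 mm².
Directional factor: 1.0 + 0.5 sin^1.5(90°) = 1.5.
F_nw = 0.6 × 490 × 1.5 = 441 MPa.
R_n/Ω = (441 × 707) / 2.0 × 10⁻³ = 155.9 kN.

R_n/Ω ≈ 156 kN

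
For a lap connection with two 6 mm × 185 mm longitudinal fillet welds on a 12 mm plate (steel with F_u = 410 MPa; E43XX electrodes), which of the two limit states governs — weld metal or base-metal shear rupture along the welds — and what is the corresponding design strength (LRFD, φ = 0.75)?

E43XX → F_EXX = 430 MPa.
t_e = 0.707 × 6 = 4.242 mm; L = 370 mm.
Weld metal: φR_n = 0.75 × 0.6 × 430 × 4.242 × 370 × 10⁻³ = 303.7 kN.
Base metal (shear rupture): φR_n = 0.75 × 0.6 × 410 × 12 × 370 × 10⁻³ = 819.2 kN.
Governing: weld metal.

φR_n ≈ 304 kN (weld metal governs)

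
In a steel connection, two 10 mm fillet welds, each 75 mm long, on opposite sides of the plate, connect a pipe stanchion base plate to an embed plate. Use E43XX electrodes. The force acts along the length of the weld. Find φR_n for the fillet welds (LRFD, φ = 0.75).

φR_n ≈ 205 kN

E43XX → F_EXX = 430 MPa.
Effective throat t_e = 0.707 × 10 = 7.07 mm.
Total length L = 150 mm; A_we = 7.07 × 150 = 1060 mm².
F_nw = 0.6 F_EXX = 0.6 × 430 = 258 MPa.
φR_n = 0.75 × 258 × 1060 × 10⁻³ = 205.2 kN.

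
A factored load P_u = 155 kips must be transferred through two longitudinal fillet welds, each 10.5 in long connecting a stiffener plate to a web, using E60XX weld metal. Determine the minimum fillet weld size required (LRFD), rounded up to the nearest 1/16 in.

E60XX → F_EXX = 60 ksi.
Total weld length L = 21 in.
Required throat t_e = P_u / (φ × 0.6 F_EXX × L) = 155 / (0.75 × 0.6 × 60 × 21) = 0.2734 in.
Required leg w = t_e / 0.707 = 0.3867 in → use 7/16 in.

w = 7/16 in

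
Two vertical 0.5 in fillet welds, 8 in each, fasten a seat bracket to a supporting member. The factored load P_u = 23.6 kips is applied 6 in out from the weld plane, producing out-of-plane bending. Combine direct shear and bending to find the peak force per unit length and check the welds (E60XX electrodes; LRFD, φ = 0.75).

E60XX → F_EXX = 60 ksi.
L_w = 2 × 8 = 16 in; section modulus (unit throat) S = 2 × L²/6 = 21.33 in².
Direct shear f_v = P/L_w = 23.6/16 = 1.475 kip/in.
Moment M = P × e = 23.6 × 6 = 141.6 kip·in; bending f_b = M/S = 6.638 kip/in.
f_max = √(f_v² + f_b²) = √(1.475² + 6.638²) = 6.799 kip/in.
φr_n = 0.75 × 0.6 × 60 × (0.707 × 0.5) = 9.544 kip/in → adequate.

f_max ≈ 6.8 kip/in; adequate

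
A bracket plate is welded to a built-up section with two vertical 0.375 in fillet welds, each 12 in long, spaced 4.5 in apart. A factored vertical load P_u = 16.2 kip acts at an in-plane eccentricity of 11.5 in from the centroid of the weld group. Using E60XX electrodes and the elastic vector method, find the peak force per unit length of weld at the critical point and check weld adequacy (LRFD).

f_max ≈ 3.22 kip/in; adequate

E60XX → F_EXX = 60 ksi.
Total weld length L_w = 24 in. Treat welds as unit-width lines.
Polar moment about centroid: J = 2[d³/12 + d(b/2)²] = 2[12³/12 + 12×2.25²] = 409.5 in³.
Direct shear f_v = P/L_w = 16.2 / 24 = 0.675 kip/in (vertical).
Torsion M = P·e = 16.2 × 11.5 = 186.3 kip·in.
Critical point at (x, y) = (2.25, 6) from centroid. f_tx = M·y/J = 2.73 kip/in; f_ty = M·x/J = 1.024 kip/in.
Resultant f_max = √[f_tx² + (f_v + f_ty)²] = √[2.73² + (0.675 + 1.024)²] = 3.215 kip/in.
Capacity per unit length: φr_n = 0.75 × 0.6 × 60 × (0.707 × 0.375) = 7.158 kip/in.
3.215 ≤ 7.158 → adequate.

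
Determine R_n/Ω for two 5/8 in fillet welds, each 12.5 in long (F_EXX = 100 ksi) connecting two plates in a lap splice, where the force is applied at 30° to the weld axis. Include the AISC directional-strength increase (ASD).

t_e = 0.707 × 0.625 = 0.4419 in; A_we = 0.4419 × 25 = 11.05 in².
Directional factor: 1.0 + 0.5 sin^1.5(30°) = 1.177.
F_nw = 0.6 × 100 × 1.177 = 70.61 ksi.
R_n/Ω = (70.61 × 11.05) / 2.0 = 390 kips.

R_n/Ω ≈ 390 kips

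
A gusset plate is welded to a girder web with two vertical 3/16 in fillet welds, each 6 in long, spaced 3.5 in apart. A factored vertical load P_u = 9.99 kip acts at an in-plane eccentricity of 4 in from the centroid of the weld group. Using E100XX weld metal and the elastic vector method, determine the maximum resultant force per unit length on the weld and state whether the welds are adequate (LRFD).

f_max ≈ 2.44 kip/in; adequate

E100XX → F_EXX = 100 ksi.
Total weld length L_w = 12 in. Treat welds as unit-width lines.
Polar moment about centroid: J = 2[d³/12 + d(b/2)²] = 2[6³/12 + 6×1.75²] = 72.75 in³.
Direct shear f_v = P/L_w = 9.99 / 12 = 0.8325 kip/in (vertical).
Torsion M = P·e = 9.99 × 4 = 39.96 kip·in.
Critical point at (x, y) = (1.75, 3) from centroid. f_tx = M·y/J = 1.648 kip/in; f_ty = M·x/J = 0.9612 kip/in.
Resultant f_max = √[f_tx² + (f_v + f_ty)²] = √[1.648² + (0.8325 + 0.9612)²] = 2.436 kip/in.
Capacity per unit length: φr_n = 0.75 × 0.6 × 100 × (0.707 × 0.1875) = 5.965 kip/in.
2.436 ≤ 5.965 → adequate.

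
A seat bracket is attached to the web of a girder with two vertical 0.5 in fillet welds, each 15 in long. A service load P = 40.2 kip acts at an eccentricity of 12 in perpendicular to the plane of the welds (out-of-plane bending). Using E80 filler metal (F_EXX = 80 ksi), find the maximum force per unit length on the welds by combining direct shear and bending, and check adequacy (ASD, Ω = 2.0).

L_w = 2 × 15 = 30 in; section modulus (unit throat) S = 2 × L²/6 = 75 in².
Direct shear f_v = P/L_w = 40.2/30 = 1.34 kip/in.
Moment M = P × e = 40.2 × 12 = 482.4 kip·in; bending f_b = M/S = 6.432 kip/in.
f_max = √(f_v² + f_b²) = √(1.34² + 6.432²) = 6.57 kip/in.
r_n/Ω = (1/2.0) × 0.6 × 80 × (0.707 × 0.5) = 8.484 kip/in → adequate.

f_max ≈ 6.57 kip/in; adequate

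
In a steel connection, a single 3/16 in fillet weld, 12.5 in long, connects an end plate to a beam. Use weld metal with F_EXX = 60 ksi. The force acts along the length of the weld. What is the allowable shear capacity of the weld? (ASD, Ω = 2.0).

Effective throat t_e = 0.707 × 0.1875 = 0.1326 in.
Total length L = 12.5 in; A_we = 0.1326 × 12.5 = 1.657 in².
F_nw = 0.6 F_EXX = 0.6 × 60 = 36 ksi.
R_n = 36 × 1.657 = 59.65 kip; R_n/Ω = 59.65/2.0 = 29.83 kip.

R_n/Ω ≈ 29.8 kip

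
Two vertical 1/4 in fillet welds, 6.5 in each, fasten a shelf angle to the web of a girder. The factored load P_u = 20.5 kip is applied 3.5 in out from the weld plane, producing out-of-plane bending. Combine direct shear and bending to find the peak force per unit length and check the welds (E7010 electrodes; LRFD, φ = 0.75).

f_max ≈ 5.33 kip/in; adequate

E70XX → F_EXX = 70 ksi.
L_w = 2 × 6.5 = 13 in; section modulus (unit throat) S = 2 × L²/6 = 14.08 in².
Direct shear f_v = P/L_w = 20.5/13 = 1.577 kip/in.
Moment M = P × e = 20.5 × 3.5 = 71.75 kip·in; bending f_b = M/S = 5.095 kip/in.
f_max = √(f_v² + f_b²) = √(1.577² + 5.095²) = 5.333 kip/in.
φr_n = 0.75 × 0.6 × 70 × (0.707 × 0.25) = 5.568 kip/in → adequate.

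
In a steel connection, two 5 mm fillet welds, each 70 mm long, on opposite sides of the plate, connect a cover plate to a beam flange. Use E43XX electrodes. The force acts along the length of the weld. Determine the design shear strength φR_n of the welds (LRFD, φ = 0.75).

E43XX → F_EXX = 430 MPa.
Effective throat t_e = 0.707 × 5 = 3.535 mm.
Total length L = 140 mm; A_we = 3.535 × 140 = 494.9 mm².
F_nw = 0.6 F_EXX = 0.6 × 430 = 258 MPa.
φR_n = 0.75 × 258 × 494.9 × 10⁻³ = 95.76 kN.

φR_n ≈ 95.8 kN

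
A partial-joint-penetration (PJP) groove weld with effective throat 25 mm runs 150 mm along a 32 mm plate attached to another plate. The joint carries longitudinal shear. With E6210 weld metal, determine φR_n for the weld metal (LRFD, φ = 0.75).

φR_n ≈ 1050 kN

E62XX → F_EXX = 620 MPa.
Effective throat (given) t_e = 25 mm.
A_we = 25 × 150 = 3750 mm².
F_nw = 0.6 F_EXX = 372 MPa.
φR_n = 0.75 × 372 × 3750 × 10⁻³ = 1046 kN.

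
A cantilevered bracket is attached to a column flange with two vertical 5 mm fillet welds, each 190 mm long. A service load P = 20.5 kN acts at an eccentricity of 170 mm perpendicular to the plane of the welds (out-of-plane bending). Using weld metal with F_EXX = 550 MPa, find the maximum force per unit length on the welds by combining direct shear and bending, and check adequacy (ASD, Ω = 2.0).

L_w = 2 × 190 = 380 mm; section modulus (unit throat) S = 2 × L²/6 = 12030 mm².
Direct shear f_v = P/L_w = 20.5×10³/380 = 53.95 N/mm.
Moment M = P × e = 20.5×10³ × 170 = 3485000 N·mm; bending f_b = M/S = 289.6 N/mm.
f_max = √(f_v² + f_b²) = √(53.95² + 289.6²) = 294.6 N/mm.
r_n/Ω = (1/2.0) × 0.6 × 550 × (0.707 × 5) = 583.3 N/mm → adequate.

f_max ≈ 295 N/mm; adequate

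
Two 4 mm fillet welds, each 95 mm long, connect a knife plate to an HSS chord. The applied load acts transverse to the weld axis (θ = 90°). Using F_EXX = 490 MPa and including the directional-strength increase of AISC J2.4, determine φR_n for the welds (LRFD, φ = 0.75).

t_e = 0.707 × 4 = 2.828 mm; A_we = 2.828 × 190 = 537.3 mm².
Directional factor: 1.0 + 0.5 sin^1.5(90°) = 1.5.
F_nw = 0.6 × 490 × 1.5 = 441 MPa.
φR_n = 0.75 × 441 × 537.3 × 10⁻³ = 177.7 kN.

φR_n ≈ 178 kN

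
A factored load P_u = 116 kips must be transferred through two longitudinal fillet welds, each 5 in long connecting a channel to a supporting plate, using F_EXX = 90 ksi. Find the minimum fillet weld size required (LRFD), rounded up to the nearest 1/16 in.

w = 7/16 in

Total weld length L = 10 in.
Required throat t_e = P_u / (φ × 0.6 F_EXX × L) = 116 / (0.75 × 0.6 × 90 × 10) = 0.2864 in.
Required leg w = t_e / 0.707 = 0.4051 in → use 7/16 in.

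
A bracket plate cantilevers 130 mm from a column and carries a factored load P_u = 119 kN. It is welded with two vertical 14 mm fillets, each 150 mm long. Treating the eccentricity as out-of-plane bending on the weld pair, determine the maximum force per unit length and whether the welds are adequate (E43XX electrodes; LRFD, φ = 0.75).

E43XX → F_EXX = 430 MPa.
L_w = 2 × 150 = 300 mm; section modulus (unit throat) S = 2 × L²/6 = 7500 mm².
Direct shear f_v = P/L_w = 119×10³/300 = 396.7 N/mm.
Moment M = P × e = 119×10³ × 130 = 15470000 N·mm; bending f_b = M/S = 2063 N/mm.
f_max = √(f_v² + f_b²) = √(396.7² + 2063²) = 2100 N/mm.
φr_n = 0.75 × 0.6 × 430 × (0.707 × 14) = 1915 N/mm → NOT adequate.

f_max ≈ 2100 N/mm; NOT adequate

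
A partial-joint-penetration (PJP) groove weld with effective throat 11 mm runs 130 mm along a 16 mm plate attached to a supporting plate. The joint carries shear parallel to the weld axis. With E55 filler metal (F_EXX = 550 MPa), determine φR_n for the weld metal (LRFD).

φR_n ≈ 354 kN

Effective throat (given) t_e = 11 mm.
A_we = 11 × 130 = 1430 mm².
F_nw = 0.6 F_EXX = 330 MPa.
φR_n = 0.75 × 330 × 1430 × 10⁻³ = 353.9 kN.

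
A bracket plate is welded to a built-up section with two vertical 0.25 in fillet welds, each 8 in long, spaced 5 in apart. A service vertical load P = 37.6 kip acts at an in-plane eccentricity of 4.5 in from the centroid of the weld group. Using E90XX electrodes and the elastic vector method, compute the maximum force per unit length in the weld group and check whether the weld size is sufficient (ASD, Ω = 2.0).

f_max ≈ 5.9 kip/in; NOT adequate

E90XX → F_EXX = 90 ksi.
Total weld length L_w = 16 in. Treat welds as unit-width lines.
Polar moment about centroid: J = 2[d³/12 + d(b/2)²] = 2[8³/12 + 8×2.5²] = 185.3 in³.
Direct shear f_v = P/L_w = 37.6 / 16 = 2.35 kip/in (vertical).
Torsion M = P·e = 37.6 × 4.5 = 169.2 kip·in.
Critical point at (x, y) = (2.5, 4) from centroid. f_tx = M·y/J = 3.652 kip/in; f_ty = M·x/J = 2.282 kip/in.
Resultant f_max = √[f_tx² + (f_v + f_ty)²] = √[3.652² + (2.35 + 2.282)²] = 5.899 kip/in.
Capacity per unit length: r_n/Ω = (1/2.0) × 0.6 × 90 × (0.707 × 0.25) = 4.772 kip/in.
5.899 > 4.772 → NOT adequate.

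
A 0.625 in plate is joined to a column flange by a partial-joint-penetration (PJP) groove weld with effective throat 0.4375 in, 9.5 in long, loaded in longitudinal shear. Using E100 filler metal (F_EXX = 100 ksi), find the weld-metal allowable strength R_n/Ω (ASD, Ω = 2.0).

Effective throat (given) t_e = 0.4375 in.
A_we = 0.4375 × 9.5 = 4.156 in².
F_nw = 0.6 F_EXX = 60 ksi.
R_n/Ω = (60 × 4.156) / 2.0 = 124.7 kips.

R_n/Ω ≈ 125 kips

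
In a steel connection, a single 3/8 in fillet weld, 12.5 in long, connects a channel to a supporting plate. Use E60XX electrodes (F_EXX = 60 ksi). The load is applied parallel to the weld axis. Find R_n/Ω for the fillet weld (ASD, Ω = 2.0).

Effective throat t_e = 0.707 × 0.375 = 0.2651 in.
Total length L = 12.5 in; A_we = 0.2651 × 12.5 = 3.314 in².
F_nw = 0.6 F_EXX = 0.6 × 60 = 36 ksi.
R_n = 36 × 3.314 = 119.3 kips; R_n/Ω = 119.3/2.0 = 59.65 kips.

R_n/Ω ≈ 59.7 kips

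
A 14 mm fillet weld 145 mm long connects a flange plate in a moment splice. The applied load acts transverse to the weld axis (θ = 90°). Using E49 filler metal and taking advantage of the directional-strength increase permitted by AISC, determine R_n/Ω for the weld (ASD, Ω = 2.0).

R_n/Ω ≈ 316 kN

E49XX → F_EXX = 490 MPa.
t_e = 0.707 × 14 = 9.898 mm; A_we = 9.898 × 145 = 1435 mm².
Directional factor: 1.0 + 0.5 sin^1.5(90°) = 1.5.
F_nw = 0.6 × 490 × 1.5 = 441 MPa.
R_n/Ω = (441 × 1435) / 2.0 × 10⁻³ = 316.5 kN.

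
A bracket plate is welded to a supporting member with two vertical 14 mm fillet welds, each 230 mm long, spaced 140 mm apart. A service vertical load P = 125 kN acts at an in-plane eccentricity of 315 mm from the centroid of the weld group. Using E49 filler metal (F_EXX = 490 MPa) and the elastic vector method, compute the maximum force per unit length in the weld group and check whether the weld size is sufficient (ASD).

f_max ≈ 1400 N/mm; adequate

Total weld length L_w = 460 mm. Treat welds as unit-width lines.
Polar moment about centroid: J = 2[d³/12 + d(b/2)²] = 2[230³/12 + 230×70²] = 4282000 mm³.
Direct shear f_v = P/L_w = 125×10³ / 460 = 271.7 N/mm (vertical).
Torsion M = P·e = 125×10³ × 315 = 39375000 N·mm.
Critical point at (x, y) = (70, 115) from centroid. f_tx = M·y/J = 1058 N/mm; f_ty = M·x/J = 643.7 N/mm.
Resultant f_max = √[f_tx² + (f_v + f_ty)²] = √[1058² + (271.7 + 643.7)²] = 1399 N/mm.
Capacity per unit length: r_n/Ω = (1/2.0) × 0.6 × 490 × (0.707 × 14) = 1455 N/mm.
1399 ≤ 1455 → adequate.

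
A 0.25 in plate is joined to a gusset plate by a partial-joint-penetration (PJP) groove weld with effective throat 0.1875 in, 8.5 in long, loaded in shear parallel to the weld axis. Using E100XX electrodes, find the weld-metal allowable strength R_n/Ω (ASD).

E100XX → F_EXX = 100 ksi.
Effective throat (given) t_e = 0.1875 in.
A_we = 0.1875 × 8.5 = 1.594 in².
F_nw = 0.6 F_EXX = 60 ksi.
R_n/Ω = (60 × 1.594) / 2.0 = 47.81 kips.

R_n/Ω ≈ 47.8 kips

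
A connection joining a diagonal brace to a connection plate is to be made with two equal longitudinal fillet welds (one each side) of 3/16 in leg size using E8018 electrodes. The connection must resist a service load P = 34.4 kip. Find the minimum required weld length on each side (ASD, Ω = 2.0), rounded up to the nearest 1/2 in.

L = 5.5 in on each side

E80XX → F_EXX = 80 ksi.
Throat t_e = 0.707 × 0.1875 = 0.1326 in.
r_n/Ω = (0.6 × 80 × 0.1326) / 2.0 = 3.181 kip/in.
L_req = P / (r_n/Ω) = 34.4 / 3.181 = 10.81 in total.
Per side: 10.81 / 2 = 5.406 in.
Round up → use L = 5.5 in on each side.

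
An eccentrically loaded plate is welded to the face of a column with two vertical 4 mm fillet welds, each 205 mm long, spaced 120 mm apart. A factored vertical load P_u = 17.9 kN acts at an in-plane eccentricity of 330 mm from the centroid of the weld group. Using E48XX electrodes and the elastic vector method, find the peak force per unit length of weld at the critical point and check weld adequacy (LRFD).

f_max ≈ 266 N/mm; adequate

E48XX → F_EXX = 480 MPa.
Total weld length L_w = 410 mm. Treat welds as unit-width lines.
Polar moment about centroid: J = 2[d³/12 + d(b/2)²] = 2[205³/12 + 205×60²] = 2912000 mm³.
Direct shear f_v = P/L_w = 17.9×10³ / 410 = 43.66 N/mm (vertical).
Torsion M = P·e = 17.9×10³ × 330 = 5907000 N·mm.
Critical point at (x, y) = (60, 102.5) from centroid. f_tx = M·y/J = 207.9 N/mm; f_ty = M·x/J = 121.7 N/mm.
Resultant f_max = √[f_tx² + (f_v + f_ty)²] = √[207.9² + (43.66 + 121.7)²] = 265.7 N/mm.
Capacity per unit length: φr_n = 0.75 × 0.6 × 480 × (0.707 × 4) = 610.8 N/mm.
265.7 ≤ 610.8 → adequate.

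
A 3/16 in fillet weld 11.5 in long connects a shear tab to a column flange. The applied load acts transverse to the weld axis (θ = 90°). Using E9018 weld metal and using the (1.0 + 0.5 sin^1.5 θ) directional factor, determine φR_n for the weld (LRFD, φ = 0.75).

φR_n ≈ 92.6 kips

E90XX → F_EXX = 90 ksi.
t_e = 0.707 × 0.1875 = 0.1326 in; A_we = 0.1326 × 11.5 = 1.524 in².
Directional factor: 1.0 + 0.5 sin^1.5(90°) = 1.5.
F_nw = 0.6 × 90 × 1.5 = 81 ksi.
φR_n = 0.75 × 81 × 1.524 = 92.61 kips.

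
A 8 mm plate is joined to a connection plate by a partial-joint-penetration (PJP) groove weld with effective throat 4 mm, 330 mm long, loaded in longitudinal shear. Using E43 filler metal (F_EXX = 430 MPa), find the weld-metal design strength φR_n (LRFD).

Effective throat (given) t_e = 4 mm.
A_we = 4 × 330 = 1320 mm².
F_nw = 0.6 F_EXX = 258 MPa.
φR_n = 0.75 × 258 × 1320 × 10⁻³ = 255.4 kN.

φR_n ≈ 255 kN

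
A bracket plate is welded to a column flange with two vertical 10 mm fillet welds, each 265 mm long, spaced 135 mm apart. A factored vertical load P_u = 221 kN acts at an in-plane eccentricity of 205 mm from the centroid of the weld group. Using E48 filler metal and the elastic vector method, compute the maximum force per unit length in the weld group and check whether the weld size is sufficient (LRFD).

f_max ≈ 1460 N/mm; adequate

E48XX → F_EXX = 480 MPa.
Total weld length L_w = 530 mm. Treat welds as unit-width lines.
Polar moment about centroid: J = 2[d³/12 + d(b/2)²] = 2[265³/12 + 265×67.5²] = 5516000 mm³.
Direct shear f_v = P/L_w = 221×10³ / 530 = 417 N/mm (vertical).
Torsion M = P·e = 221×10³ × 205 = 45305000 N·mm.
Critical point at (x, y) = (67.5, 132.5) from centroid. f_tx = M·y/J = 1088 N/mm; f_ty = M·x/J = 554.4 N/mm.
Resultant f_max = √[f_tx² + (f_v + f_ty)²] = √[1088² + (417 + 554.4)²] = 1459 N/mm.
Capacity per unit length: φr_n = 0.75 × 0.6 × 480 × (0.707 × 10) = 1527 N/mm.
1459 ≤ 1527 → adequate.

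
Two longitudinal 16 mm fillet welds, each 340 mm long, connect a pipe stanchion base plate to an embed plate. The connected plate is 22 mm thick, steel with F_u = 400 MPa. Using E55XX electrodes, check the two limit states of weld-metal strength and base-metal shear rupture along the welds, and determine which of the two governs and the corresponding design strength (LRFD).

E55XX → F_EXX = 550 MPa.
t_e = 0.707 × 16 = 11.31 mm; L = 680 mm.
Weld metal: φR_n = 0.75 × 0.6 × 550 × 11.31 × 680 × 10⁻³ = 1904 kN.
Base metal (shear rupture): φR_n = 0.75 × 0.6 × 400 × 22 × 680 × 10⁻³ = 2693 kN.
Governing: weld metal.

φR_n ≈ 1900 kN (weld metal governs)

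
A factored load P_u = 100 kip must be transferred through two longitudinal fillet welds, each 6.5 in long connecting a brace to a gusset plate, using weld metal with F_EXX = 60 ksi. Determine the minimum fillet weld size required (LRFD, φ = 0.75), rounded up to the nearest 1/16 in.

Total weld length L = 13 in.
Required throat t_e = P_u / (φ × 0.6 F_EXX × L) = 100 / (0.75 × 0.6 × 60 × 13) = 0.2849 in.
Required leg w = t_e / 0.707 = 0.403 in → use 7/16 in.

w = 7/16 in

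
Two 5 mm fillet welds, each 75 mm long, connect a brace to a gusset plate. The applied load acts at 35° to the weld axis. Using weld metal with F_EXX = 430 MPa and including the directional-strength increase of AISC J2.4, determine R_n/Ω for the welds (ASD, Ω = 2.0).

R_n/Ω ≈ 83.3 kN

t_e = 0.707 × 5 = 3.535 mm; A_we = 3.535 × 150 = 530.2 mm².
Directional factor: 1.0 + 0.5 sin^1.5(35°) = 1.217.
F_nw = 0.6 × 430 × 1.217 = 314 MPa.
R_n/Ω = (314 × 530.2) / 2.0 × 10⁻³ = 83.26 kN.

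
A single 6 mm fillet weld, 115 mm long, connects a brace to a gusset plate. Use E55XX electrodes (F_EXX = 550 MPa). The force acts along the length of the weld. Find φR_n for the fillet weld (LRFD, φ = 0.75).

Effective throat t_e = 0.707 × 6 = 4.242 mm.
Total length L = 115 mm; A_we = 4.242 × 115 = 487.8 mm².
F_nw = 0.6 F_EXX = 0.6 × 550 = 330 MPa.
φR_n = 0.75 × 330 × 487.8 × 10⁻³ = 120.7 kN.

φR_n ≈ 121 kN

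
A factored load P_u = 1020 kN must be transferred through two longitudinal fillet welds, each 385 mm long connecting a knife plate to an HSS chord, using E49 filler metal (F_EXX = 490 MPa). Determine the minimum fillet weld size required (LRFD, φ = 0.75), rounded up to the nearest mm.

Total weld length L = 770 mm.
Required throat t_e = P_u / (φ × 0.6 F_EXX × L) = 1020 / (0.75 × 0.6 × 490 × 770 × 10⁻³) = 6.008 mm.
Required leg w = t_e / 0.707 = 8.497 mm → use 9 mm.

w = 9 mm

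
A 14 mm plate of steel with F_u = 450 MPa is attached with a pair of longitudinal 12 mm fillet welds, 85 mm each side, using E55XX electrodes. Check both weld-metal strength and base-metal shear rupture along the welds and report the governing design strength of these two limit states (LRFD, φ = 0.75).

E55XX → F_EXX = 550 MPa.
t_e = 0.707 × 12 = 8.484 mm; L = 170 mm.
Weld metal: φR_n = 0.75 × 0.6 × 550 × 8.484 × 170 × 10⁻³ = 357 kN.
Base metal (shear rupture): φR_n = 0.75 × 0.6 × 450 × 14 × 170 × 10⁻³ = 482 kN.
Governing: weld metal.

φR_n ≈ 357 kN (weld metal governs)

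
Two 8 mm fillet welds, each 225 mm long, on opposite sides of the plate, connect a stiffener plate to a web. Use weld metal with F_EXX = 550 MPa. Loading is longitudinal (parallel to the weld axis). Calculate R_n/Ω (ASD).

R_n/Ω ≈ 420 kN

Effective throat t_e = 0.707 × 8 = 5.656 mm.
Total length L = 450 mm; A_we = 5.656 × 450 = 2545 mm².
F_nw = 0.6 F_EXX = 0.6 × 550 = 330 MPa.
R_n = 330 × 2545 × 10⁻³ = 839.9 kN; R_n/Ω = 839.9/2.0 = 420 kN.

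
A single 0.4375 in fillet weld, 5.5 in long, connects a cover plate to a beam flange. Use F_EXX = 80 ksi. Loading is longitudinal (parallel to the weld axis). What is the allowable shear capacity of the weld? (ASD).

R_n/Ω ≈ 40.8 kip

Effective throat t_e = 0.707 × 0.4375 = 0.3093 in.
Total length L = 5.5 in; A_we = 0.3093 × 5.5 = 1.701 in².
F_nw = 0.6 F_EXX = 0.6 × 80 = 48 ksi.
R_n = 48 × 1.701 = 81.66 kip; R_n/Ω = 81.66/2.0 = 40.83 kip.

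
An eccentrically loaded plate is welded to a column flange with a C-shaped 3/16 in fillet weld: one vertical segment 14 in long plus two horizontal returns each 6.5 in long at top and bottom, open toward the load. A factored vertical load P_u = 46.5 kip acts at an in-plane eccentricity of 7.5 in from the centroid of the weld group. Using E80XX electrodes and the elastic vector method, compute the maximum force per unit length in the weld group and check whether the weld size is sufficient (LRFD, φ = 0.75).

f_max ≈ 4.27 kip/in; adequate

E80XX → F_EXX = 80 ksi.
Total weld length L_w = 27 in. Treat welds as unit-width lines.
Centroid: x̄ = 2×6.5×3.25 / 27 = 1.565 in from the vertical weld.
Polar moment about centroid: J = I_x + I_y = [14³/12 + 2×6.5×7²] + [14×1.565² + 2(6.5³/12 + 6.5×1.685²)] = 982.6 in³.
Direct shear f_v = P/L_w = 46.5 / 27 = 1.722 kip/in (vertical).
Torsion M = P·e = 46.5 × 7.5 = 348.75 kip·in.
Critical point at (x, y) = (4.935, 7) from centroid. f_tx = M·y/J = 2.484 kip/in; f_ty = M·x/J = 1.752 kip/in.
Resultant f_max = √[f_tx² + (f_v + f_ty)²] = √[2.484² + (1.722 + 1.752)²] = 4.271 kip/in.
Capacity per unit length: φr_n = 0.75 × 0.6 × 80 × (0.707 × 0.1875) = 4.772 kip/in.
4.271 ≤ 4.772 → adequate.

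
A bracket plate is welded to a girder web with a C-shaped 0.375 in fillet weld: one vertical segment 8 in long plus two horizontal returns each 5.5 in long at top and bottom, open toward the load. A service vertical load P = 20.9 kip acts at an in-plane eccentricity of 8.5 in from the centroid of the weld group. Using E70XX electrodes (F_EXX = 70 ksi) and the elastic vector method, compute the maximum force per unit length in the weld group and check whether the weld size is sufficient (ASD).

f_max ≈ 4.37 kip/in; adequate

Total weld length L_w = 19 in. Treat welds as unit-width lines.
Centroid: x̄ = 2×5.5×2.75 / 19 = 1.592 in from the vertical weld.
Polar moment about centroid: J = I_x + I_y = [8³/12 + 2×5.5×4²] + [8×1.592² + 2(5.5³/12 + 5.5×1.158²)] = 281.4 in³.
Direct shear f_v = P/L_w = 20.9 / 19 = 1.1 kip/in (vertical).
Torsion M = P·e = 20.9 × 8.5 = 177.65 kip·in.
Critical point at (x, y) = (3.908, 4) from centroid. f_tx = M·y/J = 2.525 kip/in; f_ty = M·x/J = 2.467 kip/in.
Resultant f_max = √[f_tx² + (f_v + f_ty)²] = √[2.525² + (1.1 + 2.467)²] = 4.37 kip/in.
Capacity per unit length: r_n/Ω = (1/2.0) × 0.6 × 70 × (0.707 × 0.375) = 5.568 kip/in.
4.37 ≤ 5.568 → adequate.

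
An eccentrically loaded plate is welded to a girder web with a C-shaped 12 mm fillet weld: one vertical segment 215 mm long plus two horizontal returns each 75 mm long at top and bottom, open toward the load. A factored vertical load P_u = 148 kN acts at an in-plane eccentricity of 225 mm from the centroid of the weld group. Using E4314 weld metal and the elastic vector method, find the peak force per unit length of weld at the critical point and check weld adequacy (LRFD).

E43XX → F_EXX = 430 MPa.
Total weld length L_w = 365 mm. Treat welds as unit-width lines.
Centroid: x̄ = 2×75×37.5 / 365 = 15.41 mm from the vertical weld.
Polar moment about centroid: J = I_x + I_y = [215³/12 + 2×75×107.5²] + [215×15.41² + 2(75³/12 + 75×22.09²)] = 2756000 mm³.
Direct shear f_v = P/L_w = 148×10³ / 365 = 405.5 N/mm (vertical).
Torsion M = P·e = 148×10³ × 225 = 33300000 N·mm.
Critical point at (x, y) = (59.59, 107.5) from centroid. f_tx = M·y/J = 1299 N/mm; f_ty = M·x/J = 719.9 N/mm.
Resultant f_max = √[f_tx² + (f_v + f_ty)²] = √[1299² + (405.5 + 719.9)²] = 1719 N/mm.
Capacity per unit length: φr_n = 0.75 × 0.6 × 430 × (0.707 × 12) = 1642 N/mm.
1719 > 1642 → NOT adequate.

f_max ≈ 1720 N/mm; NOT adequate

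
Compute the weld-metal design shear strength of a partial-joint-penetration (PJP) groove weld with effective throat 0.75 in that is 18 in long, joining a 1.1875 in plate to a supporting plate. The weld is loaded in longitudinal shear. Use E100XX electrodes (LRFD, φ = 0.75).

φR_n ≈ 608 kip

E100XX → F_EXX = 100 ksi.
Effective throat (given) t_e = 0.75 in.
A_we = 0.75 × 18 = 13.5 in².
F_nw = 0.6 F_EXX = 60 ksi.
φR_n = 0.75 × 60 × 13.5 = 607.5 kip.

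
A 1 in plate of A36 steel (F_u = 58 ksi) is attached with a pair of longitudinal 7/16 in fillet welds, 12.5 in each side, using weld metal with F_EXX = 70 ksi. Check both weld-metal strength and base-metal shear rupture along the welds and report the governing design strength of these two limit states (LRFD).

φR_n ≈ 244 kip (weld metal governs)

t_e = 0.707 × 0.4375 = 0.3093 in; L = 25 in.
Weld metal: φR_n = 0.75 × 0.6 × 70 × 0.3093 × 25 = 243.6 kip.
Base metal (shear rupture): φR_n = 0.75 × 0.6 × 58 × 1 × 25 = 652.5 kip.
Governing: weld metal.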